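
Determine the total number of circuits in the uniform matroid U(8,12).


In U(8,12), circuits are the (9)-element subsets.
Any set of 9 elements is dependent, and removing any one element gives
an independent set of size 8, so it is a minimal dependent set.
Number of circuits = (12 choose 9) = 220.

220


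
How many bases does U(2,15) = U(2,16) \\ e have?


Deleting e from U(2,16) gives U(2,15) since n > r.
Bases of U(2,15) = (15 choose 2) = 105.

105


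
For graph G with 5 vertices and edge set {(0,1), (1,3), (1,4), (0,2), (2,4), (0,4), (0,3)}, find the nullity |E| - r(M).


Cycle rank (nullity) = |E| - r(M) = |E| - (|V| - c).
|E| = 7, |V| = 5, c = 1.
Nullity = 7 - (5 - 1) = 7 - 4 = 3.

3


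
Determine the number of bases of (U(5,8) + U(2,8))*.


(M1+M2)* = M1* + M2*.
M1* = U(3,8), bases: C(8,3) = 56.
M2* = U(6,8), bases: C(8,6) = 28.
|B(M*)| = 56 * 28 = 1568.

1568


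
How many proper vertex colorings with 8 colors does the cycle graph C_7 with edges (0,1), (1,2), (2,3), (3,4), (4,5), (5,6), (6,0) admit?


P(C_7, k) = (k-1)^7 + (-1)^7*(k-1).
P(8) = (7)^7 - 7
= 823543 - 7 = 823536.

823536


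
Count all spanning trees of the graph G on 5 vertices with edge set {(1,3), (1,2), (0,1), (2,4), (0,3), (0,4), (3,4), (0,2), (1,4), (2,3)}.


By Kirchhoff's matrix tree theorem, the number of spanning trees equals
the determinant of any cofactor of the Laplacian matrix L.
G has 5 vertices and 10 edges.
Computing the (4 x 4) cofactor determinant gives 125.

125


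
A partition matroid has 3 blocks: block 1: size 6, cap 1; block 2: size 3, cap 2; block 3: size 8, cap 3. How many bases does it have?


A basis picks exactly ci elements from block i.
Number of bases = product of C(|Si|, ci).
= C(6,1) * C(3,2) * C(8,3)
= 6 * 3 * 56
= 1008.

1008


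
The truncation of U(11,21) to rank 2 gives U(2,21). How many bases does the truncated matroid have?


Truncating U(11,21) to rank 2 gives U(2,21).
Bases of U(2,21) are all 2-element subsets of 21 elements.
Number of bases = C(21,2) = (21 * 20) / (1 * 2) = 210.

210


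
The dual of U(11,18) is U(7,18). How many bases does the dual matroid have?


The dual of U(r,n) is U(n-r, n) = U(7,18).
Bases of U(7,18) are all (7)-element subsets.
|B(M*)| = C(18,7) = 18! / (7! * 11!) = 31824.

31824


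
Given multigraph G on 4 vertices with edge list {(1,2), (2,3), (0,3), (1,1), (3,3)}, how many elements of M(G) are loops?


In a graphic matroid, a loop is a self-loop edge (u,u) with rank 0.
Examining all 5 edges for self-loops...
Self-loops found: (1,1), (3,3)
Number of loops = 2.

2


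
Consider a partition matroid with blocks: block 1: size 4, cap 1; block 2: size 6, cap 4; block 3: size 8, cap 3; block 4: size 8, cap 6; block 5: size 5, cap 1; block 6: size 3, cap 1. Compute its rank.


Rank of a partition matroid = sum of min(|Si|, ci) for each block.
= min(4,1) + min(6,4) + min(8,3) + min(8,6) + min(5,1) + min(3,1)
= 1 + 4 + 3 + 6 + 1 + 1
= 16.

16


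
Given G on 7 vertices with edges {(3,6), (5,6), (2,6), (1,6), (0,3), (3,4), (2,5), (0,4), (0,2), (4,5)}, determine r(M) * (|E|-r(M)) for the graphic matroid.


r(M) = |V| - c = 7 - 1 = 6.
nullity = |E| - r(M) = 10 - 6 = 4.
Product = 6 * 4 = 24.

24


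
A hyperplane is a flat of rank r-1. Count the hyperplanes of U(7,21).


Hyperplanes of U(7,21) are flats of rank 6.
In a uniform matroid, these are exactly the (6)-element subsets.
Count = C(21,6) = 21! / (6! * 15!) = 54264.

54264


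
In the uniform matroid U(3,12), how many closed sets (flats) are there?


Flats of U(3,12): every subset of size < 3 is a flat, plus E itself.
Count = C(12,0) + C(12,1) + C(12,2) + 1
     = 1 + 12 + 66 + 1
     = 80.

80


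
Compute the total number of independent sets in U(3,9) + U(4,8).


For a direct sum, |I(M1+M2)| = |I(M1)| * |I(M2)|.
|I(U(3,9))| = sum C(9,k) for k=0..3 = 130.
|I(U(4,8))| = sum C(8,k) for k=0..4 = 163.
Total = 130 * 163 = 21190.

21190


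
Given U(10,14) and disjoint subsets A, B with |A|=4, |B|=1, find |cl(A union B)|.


|A union B| = 4 + 1 = 5 (disjoint).
In U(10,14), cl(S) = S if |S| < 10, else cl(S) = E.
Since 5 < 10, cl(A union B) = A union B.
|cl(A union B)| = 5.

5


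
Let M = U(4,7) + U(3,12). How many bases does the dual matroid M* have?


(M1+M2)* = M1* + M2*.
M1* = U(3,7), bases: C(7,3) = 35.
M2* = U(9,12), bases: C(12,9) = 220.
|B(M*)| = 35 * 220 = 7700.

7700


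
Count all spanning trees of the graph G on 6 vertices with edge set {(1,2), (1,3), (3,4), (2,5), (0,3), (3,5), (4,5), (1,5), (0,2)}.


By Kirchhoff's matrix tree theorem, the number of spanning trees equals
the determinant of any cofactor of the Laplacian matrix L.
G has 6 vertices and 9 edges.
Computing the (5 x 5) cofactor determinant gives 61.

61


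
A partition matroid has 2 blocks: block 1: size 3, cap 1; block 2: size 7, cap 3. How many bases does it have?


A basis picks exactly ci elements from block i.
Number of bases = product of C(|Si|, ci).
= C(3,1) * C(7,3)
= 3 * 35
= 105.

105


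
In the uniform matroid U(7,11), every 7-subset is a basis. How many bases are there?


Bases of U(7,11) are all 7-element subsets of the 11-element ground set.
Number of bases = C(11,7).
(11 choose 7) = 330.

330


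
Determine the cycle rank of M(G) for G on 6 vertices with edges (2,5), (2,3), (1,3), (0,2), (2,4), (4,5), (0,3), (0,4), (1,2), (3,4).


Cycle rank (nullity) = |E| - r(M) = |E| - (|V| - c).
|E| = 10, |V| = 6, c = 1.
Nullity = 10 - (6 - 1) = 10 - 5 = 5.

5


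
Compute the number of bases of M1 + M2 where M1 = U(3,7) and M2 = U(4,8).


Bases of a direct sum M1 + M2: |B| = |B(M1)| * |B(M2)|.
|B(U(3,7))| = C(7,3) = 35.
|B(U(4,8))| = C(8,4) = 70.
Total bases = 35 * 70 = 2450.

2450


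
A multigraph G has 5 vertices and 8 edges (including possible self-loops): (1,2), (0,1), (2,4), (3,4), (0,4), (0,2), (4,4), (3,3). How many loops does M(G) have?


In a graphic matroid, a loop is a self-loop edge (u,u) with rank 0.
Examining all 8 edges for self-loops...
Self-loops found: (4,4), (3,3)
Number of loops = 2.

2


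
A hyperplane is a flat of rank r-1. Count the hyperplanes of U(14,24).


Hyperplanes of U(14,24) are flats of rank 13.
In a uniform matroid, these are exactly the (13)-element subsets.
Count = (24 choose 13) = 2496144.

2496144


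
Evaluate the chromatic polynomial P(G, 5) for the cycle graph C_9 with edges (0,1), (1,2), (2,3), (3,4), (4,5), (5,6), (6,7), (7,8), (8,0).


P(C_9, k) = (k-1)^9 + (-1)^9*(k-1).
P(5) = (4)^9 - 4
= 262144 - 4 = 262140.

262140


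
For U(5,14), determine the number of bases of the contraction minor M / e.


Contracting e from U(5,14) gives U(4,13).
Bases of U(4,13) = C(13,4) = 13! / (4! * 9!) = 715.

715


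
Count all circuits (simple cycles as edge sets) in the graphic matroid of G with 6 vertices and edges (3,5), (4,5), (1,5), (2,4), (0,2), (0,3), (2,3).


A circuit in a graphic matroid = edge set of a simple cycle.
G has 6 vertices and 7 edges.
Enumerating all minimal edge subsets forming cycles...
Total circuits found: 3.

3


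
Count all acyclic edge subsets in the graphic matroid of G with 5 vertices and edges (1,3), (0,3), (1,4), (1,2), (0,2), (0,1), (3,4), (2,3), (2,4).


An independent set in a graphic matroid is an acyclic edge subset.
G has 5 vertices and 9 edges.
Enumerate all 2^9 = 512 subsets, checking for acyclicity.
Total independent sets = 198.

198


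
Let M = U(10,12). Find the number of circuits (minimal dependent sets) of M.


In U(10,12), circuits are the (11)-element subsets.
Any set of 11 elements is dependent, and removing any one element gives
an independent set of size 10, so it is a minimal dependent set.
Number of circuits = (12 choose 11) = 12.

12


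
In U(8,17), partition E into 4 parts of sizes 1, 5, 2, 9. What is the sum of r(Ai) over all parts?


r(Ai) = min(|Ai|, 8) for each part.
Sum = min(1,8) + min(5,8) + min(2,8) + min(9,8)
    = 1 + 5 + 2 + 8
    = 16.

16


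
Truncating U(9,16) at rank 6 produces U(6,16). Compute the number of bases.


Truncating U(9,16) to rank 6 gives U(6,16).
Bases of U(6,16) are all 6-element subsets of 16 elements.
Number of bases = C(16,6) = 8008.

8008


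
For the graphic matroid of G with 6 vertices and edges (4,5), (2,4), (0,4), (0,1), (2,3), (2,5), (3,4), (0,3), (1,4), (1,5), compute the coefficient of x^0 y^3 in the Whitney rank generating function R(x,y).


R(x,y) = sum over A in 2^E of x^(r(E)-r(A)) * y^(|A|-r(A)).
G has 6 vertices, 10 edges. r(E) = 5.
Enumerate all 2^10 = 1024 subsets.
Count subsets with r(E)-r(A)=0 and |A|-r(A)=3: 45.

45


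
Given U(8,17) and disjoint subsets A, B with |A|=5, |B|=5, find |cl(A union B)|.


|A union B| = 5 + 5 = 10 (disjoint).
In U(8,17), cl(S) = S if |S| < 8, else cl(S) = E.
Since 10 >= 8, cl(A union B) = E.
|cl(A union B)| = 17.

17


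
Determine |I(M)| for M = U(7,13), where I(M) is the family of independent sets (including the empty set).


Independent sets of U(7,13) are all subsets of size <= 7.
Count = (13 choose 0) + (13 choose 1) + (13 choose 2) + (13 choose 3) + (13 choose 4) + (13 choose 5) + (13 choose 6) + (13 choose 7)
     = 1 + 13 + 78 + 286 + 715 + 1287 + 1716 + 1716
     = 5812.

5812


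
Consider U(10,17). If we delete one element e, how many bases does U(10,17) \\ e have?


Deleting e from U(10,17) gives U(10,16) since n > r.
Bases of U(10,16) = (16 choose 10) = 8008.

8008


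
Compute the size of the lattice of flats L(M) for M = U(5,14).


Flats of U(5,14): every subset of size < 5 is a flat, plus E itself.
Count = (14 choose 0) + (14 choose 1) + (14 choose 2) + (14 choose 3) + (14 choose 4) + 1
     = 1 + 14 + 91 + 364 + 1001 + 1
     = 1472.

1472


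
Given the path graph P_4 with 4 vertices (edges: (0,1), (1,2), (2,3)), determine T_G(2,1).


A path on 4 vertices is a tree with 3 edges.
T(x,y) = x^(3) for any tree.
T(2,1) = 2^3 = 8.

8


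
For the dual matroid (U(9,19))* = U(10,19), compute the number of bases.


The dual of U(r,n) is U(n-r, n) = U(10,19).
Bases of U(10,19) are all (10)-element subsets.
|B(M*)| = C(19,10) = 92378.

92378


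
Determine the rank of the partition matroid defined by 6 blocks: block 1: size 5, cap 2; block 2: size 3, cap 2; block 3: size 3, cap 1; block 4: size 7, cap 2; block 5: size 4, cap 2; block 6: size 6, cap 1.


Rank of a partition matroid = sum of min(|Si|, ci) for each block.
= min(5,2) + min(3,2) + min(3,1) + min(7,2) + min(4,2) + min(6,1)
= 2 + 2 + 1 + 2 + 2 + 1
= 10.

10


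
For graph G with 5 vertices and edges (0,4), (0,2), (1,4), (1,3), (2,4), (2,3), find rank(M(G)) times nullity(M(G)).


r(M) = |V| - c = 5 - 1 = 4.
nullity = |E| - r(M) = 6 - 4 = 2.
Product = 4 * 2 = 8.

8


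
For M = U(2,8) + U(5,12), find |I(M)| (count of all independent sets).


For a direct sum, |I(M1+M2)| = |I(M1)| * |I(M2)|.
|I(U(2,8))| = sum C(8,k) for k=0..2 = 37.
|I(U(5,12))| = sum C(12,k) for k=0..5 = 1586.
Total = 37 * 1586 = 58682.

58682


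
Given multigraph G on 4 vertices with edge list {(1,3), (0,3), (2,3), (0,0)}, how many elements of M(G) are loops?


In a graphic matroid, a loop is a self-loop edge (u,u) with rank 0.
Examining all 4 edges for self-loops...
Self-loops found: (0,0)
Number of loops = 1.

1


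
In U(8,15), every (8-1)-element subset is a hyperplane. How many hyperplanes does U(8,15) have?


Hyperplanes of U(8,15) are flats of rank 7.
In a uniform matroid, these are exactly the (7)-element subsets.
Count = (15 choose 7) = 6435.

6435


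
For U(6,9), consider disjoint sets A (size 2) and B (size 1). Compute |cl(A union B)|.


|A union B| = 2 + 1 = 3 (disjoint).
In U(6,9), cl(S) = S if |S| < 6, else cl(S) = E.
Since 3 < 6, cl(A union B) = A union B.
|cl(A union B)| = 3.

3


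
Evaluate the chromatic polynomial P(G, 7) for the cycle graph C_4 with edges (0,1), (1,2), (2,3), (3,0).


P(C_4, k) = (k-1)^4 + (-1)^4*(k-1).
P(7) = (6)^4 + 6
= 1296 + 6 = 1302.

1302


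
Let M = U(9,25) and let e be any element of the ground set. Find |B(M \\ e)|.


Deleting e from U(9,25) gives U(9,24) since n > r.
Bases of U(9,24) = C(24,9) = 1307504.

1307504


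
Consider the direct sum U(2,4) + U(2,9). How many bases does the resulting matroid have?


Bases of a direct sum M1 + M2: |B| = |B(M1)| * |B(M2)|.
|B(U(2,4))| = C(4,2) = 6.
|B(U(2,9))| = C(9,2) = 36.
Total bases = 6 * 36 = 216.

216


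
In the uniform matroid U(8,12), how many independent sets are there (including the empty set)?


Independent sets of U(8,12) are all subsets of size <= 8.
Count = C(12,0) + C(12,1) + C(12,2) + C(12,3) + C(12,4) + C(12,5) + C(12,6) + C(12,7) + C(12,8)
     = 1 + 12 + 66 + 220 + 495 + 792 + 924 + 792 + 495
     = 3797.

3797


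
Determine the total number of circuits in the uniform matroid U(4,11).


In U(4,11), circuits are the (5)-element subsets.
Any set of 5 elements is dependent, and removing any one element gives
an independent set of size 4, so it is a minimal dependent set.
Number of circuits = C(11,5) = 11! / (5! * 6!) = 462.

462


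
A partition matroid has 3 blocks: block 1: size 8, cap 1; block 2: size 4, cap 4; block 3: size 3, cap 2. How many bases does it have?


A basis picks exactly ci elements from block i.
Number of bases = product of C(|Si|, ci).
= C(8,1) * C(4,4) * C(3,2)
= 8 * 1 * 3
= 24.

24


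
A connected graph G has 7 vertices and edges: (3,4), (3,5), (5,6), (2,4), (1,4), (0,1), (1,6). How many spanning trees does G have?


By Kirchhoff's matrix tree theorem, the number of spanning trees equals
the determinant of any cofactor of the Laplacian matrix L.
G has 7 vertices and 7 edges.
Computing the (6 x 6) cofactor determinant gives 5.

5


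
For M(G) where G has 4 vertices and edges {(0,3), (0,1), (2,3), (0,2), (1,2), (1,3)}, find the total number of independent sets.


An independent set in a graphic matroid is an acyclic edge subset.
G has 4 vertices and 6 edges.
Enumerate all 2^6 = 64 subsets, checking for acyclicity.
Total independent sets = 38.

38


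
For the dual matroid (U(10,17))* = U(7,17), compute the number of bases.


The dual of U(r,n) is U(n-r, n) = U(7,17).
Bases of U(7,17) are all (7)-element subsets.
|B(M*)| = C(17,7) = 19448.

19448


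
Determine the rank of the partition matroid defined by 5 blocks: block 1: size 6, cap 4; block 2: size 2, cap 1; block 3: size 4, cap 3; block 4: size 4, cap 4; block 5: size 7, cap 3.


Rank of a partition matroid = sum of min(|Si|, ci) for each block.
= min(6,4) + min(2,1) + min(4,3) + min(4,4) + min(7,3)
= 4 + 1 + 3 + 4 + 3
= 15.

15


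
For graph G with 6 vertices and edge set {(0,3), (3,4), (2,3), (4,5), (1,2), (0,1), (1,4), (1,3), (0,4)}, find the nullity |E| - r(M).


Cycle rank (nullity) = |E| - r(M) = |E| - (|V| - c).
|E| = 9, |V| = 6, c = 1.
Nullity = 9 - (6 - 1) = 9 - 5 = 4.

4


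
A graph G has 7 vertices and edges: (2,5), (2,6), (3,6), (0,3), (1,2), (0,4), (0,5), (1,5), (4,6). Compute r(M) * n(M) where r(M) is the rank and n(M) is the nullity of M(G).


r(M) = |V| - c = 7 - 1 = 6.
nullity = |E| - r(M) = 9 - 6 = 3.
Product = 6 * 3 = 18.

18


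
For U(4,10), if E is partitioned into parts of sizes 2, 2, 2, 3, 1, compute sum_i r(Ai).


r(Ai) = min(|Ai|, 4) for each part.
Sum = min(2,4) + min(2,4) + min(2,4) + min(3,4) + min(1,4)
    = 2 + 2 + 2 + 3 + 1
    = 10.

10


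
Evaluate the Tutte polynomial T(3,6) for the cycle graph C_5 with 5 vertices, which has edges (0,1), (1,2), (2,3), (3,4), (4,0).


T(C_5; x,y) = x + x^2 + ... + x^(4) + y.
T(3,6) = 3^1 + 3^2 + 3^3 + 3^4 + 6
= 3 + 9 + 27 + 81 + 6
= 126.

126


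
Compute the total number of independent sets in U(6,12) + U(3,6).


For a direct sum, |I(M1+M2)| = |I(M1)| * |I(M2)|.
|I(U(6,12))| = sum C(12,k) for k=0..6 = 2510.
|I(U(3,6))| = sum C(6,k) for k=0..3 = 42.
Total = 2510 * 42 = 105420.

105420


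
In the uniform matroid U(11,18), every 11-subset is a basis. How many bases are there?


Bases of U(11,18) are all 11-element subsets of the 18-element ground set.
Number of bases = C(18,11).
C(18,11) = 31824.

31824


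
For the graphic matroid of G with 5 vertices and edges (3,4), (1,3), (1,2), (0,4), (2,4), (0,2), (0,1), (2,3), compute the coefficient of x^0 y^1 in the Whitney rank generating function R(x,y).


R(x,y) = sum over A in 2^E of x^(r(E)-r(A)) * y^(|A|-r(A)).
G has 5 vertices, 8 edges. r(E) = 4.
Enumerate all 2^8 = 256 subsets.
Count subsets with r(E)-r(A)=0 and |A|-r(A)=1: 52.

52


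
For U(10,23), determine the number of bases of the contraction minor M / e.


Contracting e from U(10,23) gives U(9,22).
Bases of U(9,22) = (22 choose 9) = 497420.

497420


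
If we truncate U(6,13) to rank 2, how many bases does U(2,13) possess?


Truncating U(6,13) to rank 2 gives U(2,13).
Bases of U(2,13) are all 2-element subsets of 13 elements.
Number of bases = (13 choose 2) = 78.

78


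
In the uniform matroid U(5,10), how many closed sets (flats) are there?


Flats of U(5,10): every subset of size < 5 is a flat, plus E itself.
Count = C(10,0) + C(10,1) + C(10,2) + C(10,3) + C(10,4) + 1
     = 1 + 10 + 45 + 120 + 210 + 1
     = 387.

387


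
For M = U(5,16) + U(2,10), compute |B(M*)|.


(M1+M2)* = M1* + M2*.
M1* = U(11,16), bases: C(16,11) = 4368.
M2* = U(8,10), bases: C(10,8) = 45.
|B(M*)| = 4368 * 45 = 196560.

196560


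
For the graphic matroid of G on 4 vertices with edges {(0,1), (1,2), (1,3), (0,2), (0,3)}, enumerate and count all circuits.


A circuit in a graphic matroid = edge set of a simple cycle.
G has 4 vertices and 5 edges.
Enumerating all minimal edge subsets forming cycles...
Total circuits found: 3.

3


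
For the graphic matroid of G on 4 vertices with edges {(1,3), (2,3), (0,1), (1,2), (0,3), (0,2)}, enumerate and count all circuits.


A circuit in a graphic matroid = edge set of a simple cycle.
G has 4 vertices and 6 edges.
Enumerating all minimal edge subsets forming cycles...
Total circuits found: 7.

7


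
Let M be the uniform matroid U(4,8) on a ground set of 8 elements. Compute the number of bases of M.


Bases of U(4,8) are all 4-element subsets of the 8-element ground set.
Number of bases = C(8,4).
C(8,4) = (8 * 7 * 6 * 5) / (1 * 2 * 3 * 4) = 70.

70


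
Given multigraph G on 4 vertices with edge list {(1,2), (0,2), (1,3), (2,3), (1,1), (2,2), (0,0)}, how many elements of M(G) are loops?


In a graphic matroid, a loop is a self-loop edge (u,u) with rank 0.
Examining all 7 edges for self-loops...
Self-loops found: (1,1), (2,2), (0,0)
Number of loops = 3.

3


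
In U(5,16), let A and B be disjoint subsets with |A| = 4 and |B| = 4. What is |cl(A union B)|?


|A union B| = 4 + 4 = 8 (disjoint).
In U(5,16), cl(S) = S if |S| < 5, else cl(S) = E.
Since 8 >= 5, cl(A union B) = E.
|cl(A union B)| = 16.

16


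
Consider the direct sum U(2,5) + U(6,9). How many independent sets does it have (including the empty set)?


For a direct sum, |I(M1+M2)| = |I(M1)| * |I(M2)|.
|I(U(2,5))| = sum C(5,k) for k=0..2 = 16.
|I(U(6,9))| = sum C(9,k) for k=0..6 = 466.
Total = 16 * 466 = 7456.

7456


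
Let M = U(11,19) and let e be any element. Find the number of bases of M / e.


Contracting e from U(11,19) gives U(10,18).
Bases of U(10,18) = C(18,10) = 43758.

43758


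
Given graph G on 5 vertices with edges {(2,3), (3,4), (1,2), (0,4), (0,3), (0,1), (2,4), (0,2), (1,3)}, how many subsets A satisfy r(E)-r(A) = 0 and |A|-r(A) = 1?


R(x,y) = sum over A in 2^E of x^(r(E)-r(A)) * y^(|A|-r(A)).
G has 5 vertices, 9 edges. r(E) = 4.
Enumerate all 2^9 = 512 subsets.
Count subsets with r(E)-r(A)=0 and |A|-r(A)=1: 111.

111


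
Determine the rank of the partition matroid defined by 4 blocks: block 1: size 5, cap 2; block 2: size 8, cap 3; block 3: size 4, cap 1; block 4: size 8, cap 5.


Rank of a partition matroid = sum of min(|Si|, ci) for each block.
= min(5,2) + min(8,3) + min(4,1) + min(8,5)
= 2 + 3 + 1 + 5
= 11.

11


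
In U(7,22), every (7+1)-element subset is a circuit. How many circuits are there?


In U(7,22), circuits are the (8)-element subsets.
Any set of 8 elements is dependent, and removing any one element gives
an independent set of size 7, so it is a minimal dependent set.
Number of circuits = C(22,8) = 22! / (8! * 14!) = 319770.

319770


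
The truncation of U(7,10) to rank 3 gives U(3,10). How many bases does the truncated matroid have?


Truncating U(7,10) to rank 3 gives U(3,10).
Bases of U(3,10) are all 3-element subsets of 10 elements.
Number of bases = C(10,3) = (10 * 9 * 8) / (1 * 2 * 3) = 120.

120


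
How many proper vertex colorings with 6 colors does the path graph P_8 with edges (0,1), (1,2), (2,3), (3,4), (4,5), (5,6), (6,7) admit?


P(P_8, k) = k * (k-1)^(7).
P(6) = 6 * 5^7 = 6 * 78125 = 468750.

468750


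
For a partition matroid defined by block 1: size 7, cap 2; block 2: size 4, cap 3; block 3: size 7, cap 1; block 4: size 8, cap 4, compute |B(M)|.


A basis picks exactly ci elements from block i.
Number of bases = product of C(|Si|, ci).
= C(7,2) * C(4,3) * C(7,1) * C(8,4)
= 21 * 4 * 7 * 70
= 41160.

41160


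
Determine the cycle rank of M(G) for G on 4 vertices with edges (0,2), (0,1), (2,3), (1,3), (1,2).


Cycle rank (nullity) = |E| - r(M) = |E| - (|V| - c).
|E| = 5, |V| = 4, c = 1.
Nullity = 5 - (4 - 1) = 5 - 3 = 2.

2


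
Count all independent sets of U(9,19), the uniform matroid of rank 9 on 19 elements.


Independent sets of U(9,19) are all subsets of size <= 9.
Count = C(19,0) + C(19,1) + C(19,2) + C(19,3) + C(19,4) + C(19,5) + C(19,6) + C(19,7) + C(19,8) + C(19,9)
     = 1 + 19 + 171 + 969 + 3876 + 11628 + 27132 + 50388 + 75582 + 92378
     = 262144.

262144


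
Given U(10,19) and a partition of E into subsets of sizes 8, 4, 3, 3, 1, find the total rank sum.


r(Ai) = min(|Ai|, 10) for each part.
Sum = min(8,10) + min(4,10) + min(3,10) + min(3,10) + min(1,10)
    = 8 + 4 + 3 + 3 + 1
    = 19.

19


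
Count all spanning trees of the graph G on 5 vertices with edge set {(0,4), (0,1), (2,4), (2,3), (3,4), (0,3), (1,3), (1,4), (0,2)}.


By Kirchhoff's matrix tree theorem, the number of spanning trees equals
the determinant of any cofactor of the Laplacian matrix L.
G has 5 vertices and 9 edges.
Computing the (4 x 4) cofactor determinant gives 75.

75


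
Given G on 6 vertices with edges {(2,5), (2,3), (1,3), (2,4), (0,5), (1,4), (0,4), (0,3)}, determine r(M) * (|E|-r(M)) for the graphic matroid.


r(M) = |V| - c = 6 - 1 = 5.
nullity = |E| - r(M) = 8 - 5 = 3.
Product = 5 * 3 = 15.

15


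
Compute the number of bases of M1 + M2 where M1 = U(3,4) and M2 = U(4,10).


Bases of a direct sum M1 + M2: |B| = |B(M1)| * |B(M2)|.
|B(U(3,4))| = C(4,3) = 4.
|B(U(4,10))| = C(10,4) = 210.
Total bases = 4 * 210 = 840.

840


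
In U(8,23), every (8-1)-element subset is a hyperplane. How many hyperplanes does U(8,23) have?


Hyperplanes of U(8,23) are flats of rank 7.
In a uniform matroid, these are exactly the (7)-element subsets.
Count = C(23,7) = 245157.

245157


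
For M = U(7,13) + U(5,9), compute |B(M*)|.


(M1+M2)* = M1* + M2*.
M1* = U(6,13), bases: C(13,6) = 1716.
M2* = U(4,9), bases: C(9,4) = 126.
|B(M*)| = 1716 * 126 = 216216.

216216


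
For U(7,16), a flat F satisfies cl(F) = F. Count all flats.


Flats of U(7,16): every subset of size < 7 is a flat, plus E itself.
Count = (16 choose 0) + (16 choose 1) + (16 choose 2) + (16 choose 3) + (16 choose 4) + (16 choose 5) + (16 choose 6) + 1
     = 1 + 16 + 120 + 560 + 1820 + 4368 + 8008 + 1
     = 14894.

14894


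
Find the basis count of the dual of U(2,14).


The dual of U(r,n) is U(n-r, n) = U(12,14).
Bases of U(12,14) are all (12)-element subsets.
|B(M*)| = C(14,12) = 14! / (12! * 2!) = 91.

91


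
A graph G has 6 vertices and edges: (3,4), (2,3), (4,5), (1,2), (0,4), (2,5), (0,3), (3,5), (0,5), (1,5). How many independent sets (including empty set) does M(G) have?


An independent set in a graphic matroid is an acyclic edge subset.
G has 6 vertices and 10 edges.
Enumerate all 2^10 = 1024 subsets, checking for acyclicity.
Total independent sets = 436.

436


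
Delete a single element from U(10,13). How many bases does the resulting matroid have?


Deleting e from U(10,13) gives U(10,12) since n > r.
Bases of U(10,12) = C(12,10) = 66.

66


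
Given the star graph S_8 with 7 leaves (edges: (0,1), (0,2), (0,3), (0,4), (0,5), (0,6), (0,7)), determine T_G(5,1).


A star on 8 vertices is a tree with 7 edges.
T(x,y) = x^(7) for any tree.
T(5,1) = 5^7 = 78125.

78125


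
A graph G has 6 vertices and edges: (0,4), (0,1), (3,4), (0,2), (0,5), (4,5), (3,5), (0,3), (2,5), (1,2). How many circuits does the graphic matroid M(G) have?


A circuit in a graphic matroid = edge set of a simple cycle.
G has 6 vertices and 10 edges.
Enumerating all minimal edge subsets forming cycles...
Total circuits found: 18.

18


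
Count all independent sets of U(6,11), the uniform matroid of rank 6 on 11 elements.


Independent sets of U(6,11) are all subsets of size <= 6.
Count = (11 choose 0) + (11 choose 1) + (11 choose 2) + (11 choose 3) + (11 choose 4) + (11 choose 5) + (11 choose 6)
     = 1 + 11 + 55 + 165 + 330 + 462 + 462
     = 1486.

1486


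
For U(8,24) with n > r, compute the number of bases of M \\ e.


Deleting e from U(8,24) gives U(8,23) since n > r.
Bases of U(8,23) = (23 choose 8) = 490314.

490314


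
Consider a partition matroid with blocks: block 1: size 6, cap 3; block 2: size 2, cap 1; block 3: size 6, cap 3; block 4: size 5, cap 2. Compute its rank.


Rank of a partition matroid = sum of min(|Si|, ci) for each block.
= min(6,3) + min(2,1) + min(6,3) + min(5,2)
= 3 + 1 + 3 + 2
= 9.

9


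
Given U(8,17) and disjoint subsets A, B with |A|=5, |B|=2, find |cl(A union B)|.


|A union B| = 5 + 2 = 7 (disjoint).
In U(8,17), cl(S) = S if |S| < 8, else cl(S) = E.
Since 7 < 8, cl(A union B) = A union B.
|cl(A union B)| = 7.

7


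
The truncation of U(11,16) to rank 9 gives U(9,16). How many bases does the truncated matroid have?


Truncating U(11,16) to rank 9 gives U(9,16).
Bases of U(9,16) are all 9-element subsets of 16 elements.
Number of bases = C(16,9) = 11440.

11440


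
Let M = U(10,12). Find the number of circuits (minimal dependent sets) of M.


In U(10,12), circuits are the (11)-element subsets.
Any set of 11 elements is dependent, and removing any one element gives
an independent set of size 10, so it is a minimal dependent set.
Number of circuits = C(12,11) = 12! / (11! * 1!) = 12.

12


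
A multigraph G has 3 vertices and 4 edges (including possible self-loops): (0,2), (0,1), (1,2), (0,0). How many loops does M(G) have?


In a graphic matroid, a loop is a self-loop edge (u,u) with rank 0.
Examining all 4 edges for self-loops...
Self-loops found: (0,0)
Number of loops = 1.

1


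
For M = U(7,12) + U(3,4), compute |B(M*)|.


(M1+M2)* = M1* + M2*.
M1* = U(5,12), bases: C(12,5) = 792.
M2* = U(1,4), bases: C(4,1) = 4.
|B(M*)| = 792 * 4 = 3168.

3168


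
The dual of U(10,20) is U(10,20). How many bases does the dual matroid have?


The dual of U(r,n) is U(n-r, n) = U(10,20).
Bases of U(10,20) are all (10)-element subsets.
|B(M*)| = C(20,10) = 184756.

184756


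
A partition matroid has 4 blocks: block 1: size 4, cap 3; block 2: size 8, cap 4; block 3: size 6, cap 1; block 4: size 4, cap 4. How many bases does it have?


A basis picks exactly ci elements from block i.
Number of bases = product of C(|Si|, ci).
= C(4,3) * C(8,4) * C(6,1) * C(4,4)
= 4 * 70 * 6 * 1
= 1680.

1680


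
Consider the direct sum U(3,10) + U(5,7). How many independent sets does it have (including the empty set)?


For a direct sum, |I(M1+M2)| = |I(M1)| * |I(M2)|.
|I(U(3,10))| = sum C(10,k) for k=0..3 = 176.
|I(U(5,7))| = sum C(7,k) for k=0..5 = 120.
Total = 176 * 120 = 21120.

21120


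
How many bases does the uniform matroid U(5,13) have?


Bases of U(5,13) are all 5-element subsets of the 13-element ground set.
Number of bases = C(13,5).
C(13,5) = 1287.

1287


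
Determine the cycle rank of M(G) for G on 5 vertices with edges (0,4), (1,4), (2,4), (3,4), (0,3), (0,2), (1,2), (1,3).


Cycle rank (nullity) = |E| - r(M) = |E| - (|V| - c).
|E| = 8, |V| = 5, c = 1.
Nullity = 8 - (5 - 1) = 8 - 4 = 4.

4


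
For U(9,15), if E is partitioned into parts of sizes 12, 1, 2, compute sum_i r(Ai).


r(Ai) = min(|Ai|, 9) for each part.
Sum = min(12,9) + min(1,9) + min(2,9)
    = 9 + 1 + 2
    = 12.

12


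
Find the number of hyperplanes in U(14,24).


Hyperplanes of U(14,24) are flats of rank 13.
In a uniform matroid, these are exactly the (13)-element subsets.
Count = C(24,13) = 24! / (13! * 11!) = 2496144.

2496144


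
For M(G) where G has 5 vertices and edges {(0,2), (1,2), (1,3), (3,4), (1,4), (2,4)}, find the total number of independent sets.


An independent set in a graphic matroid is an acyclic edge subset.
G has 5 vertices and 6 edges.
Enumerate all 2^6 = 64 subsets, checking for acyclicity.
Total independent sets = 48.

48


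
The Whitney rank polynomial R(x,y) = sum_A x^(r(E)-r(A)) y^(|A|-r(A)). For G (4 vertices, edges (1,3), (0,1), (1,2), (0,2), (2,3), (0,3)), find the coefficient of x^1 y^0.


R(x,y) = sum over A in 2^E of x^(r(E)-r(A)) * y^(|A|-r(A)).
G has 4 vertices, 6 edges. r(E) = 3.
Enumerate all 2^6 = 64 subsets.
Count subsets with r(E)-r(A)=1 and |A|-r(A)=0: 15.

15


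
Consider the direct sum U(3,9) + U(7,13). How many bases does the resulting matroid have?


Bases of a direct sum M1 + M2: |B| = |B(M1)| * |B(M2)|.
|B(U(3,9))| = C(9,3) = 84.
|B(U(7,13))| = C(13,7) = 1716.
Total bases = 84 * 1716 = 144144.

144144


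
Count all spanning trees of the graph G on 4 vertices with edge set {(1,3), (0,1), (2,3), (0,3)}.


By Kirchhoff's matrix tree theorem, the number of spanning trees equals
the determinant of any cofactor of the Laplacian matrix L.
G has 4 vertices and 4 edges.
Computing the (3 x 3) cofactor determinant gives 3.

3


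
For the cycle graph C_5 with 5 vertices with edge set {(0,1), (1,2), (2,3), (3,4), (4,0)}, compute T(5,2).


T(C_5; x,y) = x + x^2 + ... + x^(4) + y.
T(5,2) = 5^1 + 5^2 + 5^3 + 5^4 + 2
= 5 + 25 + 125 + 625 + 2
= 782.

782


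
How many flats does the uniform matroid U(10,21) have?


Flats of U(10,21): every subset of size < 10 is a flat, plus E itself.
Count = (21 choose 0) + (21 choose 1) + (21 choose 2) + (21 choose 3) + (21 choose 4) + (21 choose 5) + (21 choose 6) + (21 choose 7) + (21 choose 8) + (21 choose 9) + 1
     = 1 + 21 + 210 + 1330 + 5985 + 20349 + 54264 + 116280 + 203490 + 293930 + 1
     = 695861.

695861


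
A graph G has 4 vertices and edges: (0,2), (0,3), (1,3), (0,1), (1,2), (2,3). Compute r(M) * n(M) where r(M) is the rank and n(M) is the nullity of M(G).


r(M) = |V| - c = 4 - 1 = 3.
nullity = |E| - r(M) = 6 - 3 = 3.
Product = 3 * 3 = 9.

9


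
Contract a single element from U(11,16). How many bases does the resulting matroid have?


Contracting e from U(11,16) gives U(10,15).
Bases of U(10,15) = (15 choose 10) = 3003.

3003


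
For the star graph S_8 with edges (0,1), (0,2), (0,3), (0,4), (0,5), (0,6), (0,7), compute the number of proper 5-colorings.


P(tree, k) = k * (k-1)^(7) for any tree on 8 vertices.
P(5) = 5 * 4^7 = 5 * 16384 = 81920.

81920


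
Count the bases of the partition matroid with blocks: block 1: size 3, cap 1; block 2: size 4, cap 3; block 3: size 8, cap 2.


A basis picks exactly ci elements from block i.
Number of bases = product of C(|Si|, ci).
= C(3,1) * C(4,3) * C(8,2)
= 3 * 4 * 28
= 336.

336


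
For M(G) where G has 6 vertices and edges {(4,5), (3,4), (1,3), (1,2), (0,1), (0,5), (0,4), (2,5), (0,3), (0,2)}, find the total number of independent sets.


An independent set in a graphic matroid is an acyclic edge subset.
G has 6 vertices and 10 edges.
Enumerate all 2^10 = 1024 subsets, checking for acyclicity.
Total independent sets = 462.

462


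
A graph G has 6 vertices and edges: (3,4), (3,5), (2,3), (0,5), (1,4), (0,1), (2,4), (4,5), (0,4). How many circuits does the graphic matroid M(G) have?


A circuit in a graphic matroid = edge set of a simple cycle.
G has 6 vertices and 9 edges.
Enumerating all minimal edge subsets forming cycles...
Total circuits found: 10.

10


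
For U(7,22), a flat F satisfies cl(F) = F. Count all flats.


Flats of U(7,22): every subset of size < 7 is a flat, plus E itself.
Count = C(22,0) + C(22,1) + C(22,2) + C(22,3) + C(22,4) + C(22,5) + C(22,6) + 1
     = 1 + 22 + 231 + 1540 + 7315 + 26334 + 74613 + 1
     = 110057.

110057


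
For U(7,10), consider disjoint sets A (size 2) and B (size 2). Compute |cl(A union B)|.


|A union B| = 2 + 2 = 4 (disjoint).
In U(7,10), cl(S) = S if |S| < 7, else cl(S) = E.
Since 4 < 7, cl(A union B) = A union B.
|cl(A union B)| = 4.

4


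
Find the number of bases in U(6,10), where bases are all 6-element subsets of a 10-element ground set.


Bases of U(6,10) are all 6-element subsets of the 10-element ground set.
Number of bases = C(10,6).
C(10,6) = 10! / (6! * 4!) = 210.

210


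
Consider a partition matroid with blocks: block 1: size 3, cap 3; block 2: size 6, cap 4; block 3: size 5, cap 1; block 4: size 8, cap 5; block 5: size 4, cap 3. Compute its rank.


Rank of a partition matroid = sum of min(|Si|, ci) for each block.
= min(3,3) + min(6,4) + min(5,1) + min(8,5) + min(4,3)
= 3 + 4 + 1 + 5 + 3
= 16.

16


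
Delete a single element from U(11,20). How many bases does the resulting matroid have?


Deleting e from U(11,20) gives U(11,19) since n > r.
Bases of U(11,19) = (19 choose 11) = 75582.

75582


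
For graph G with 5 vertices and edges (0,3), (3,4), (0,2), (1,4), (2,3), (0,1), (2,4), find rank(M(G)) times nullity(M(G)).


r(M) = |V| - c = 5 - 1 = 4.
nullity = |E| - r(M) = 7 - 4 = 3.
Product = 4 * 3 = 12.

12


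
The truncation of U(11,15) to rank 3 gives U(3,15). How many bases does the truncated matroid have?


Truncating U(11,15) to rank 3 gives U(3,15).
Bases of U(3,15) are all 3-element subsets of 15 elements.
Number of bases = C(15,3) = (15 * 14 * 13) / (1 * 2 * 3) = 455.

455


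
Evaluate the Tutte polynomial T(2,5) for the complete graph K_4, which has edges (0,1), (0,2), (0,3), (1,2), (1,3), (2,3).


T(K_4; x,y) = x^3 + 3x^2 + 4xy + 2x + y^3 + 3y^2 + 2y.
Substituting x=2, y=5:
= 8 + 12 + 40 + 4 + 125 + 75 + 10
= 274.

274


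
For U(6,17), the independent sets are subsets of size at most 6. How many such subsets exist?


Independent sets of U(6,17) are all subsets of size <= 6.
Count = C(17,0) + C(17,1) + C(17,2) + C(17,3) + C(17,4) + C(17,5) + C(17,6)
     = 1 + 17 + 136 + 680 + 2380 + 6188 + 12376
     = 21778.

21778


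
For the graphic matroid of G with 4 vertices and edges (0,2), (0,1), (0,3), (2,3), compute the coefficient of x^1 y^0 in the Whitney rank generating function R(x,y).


R(x,y) = sum over A in 2^E of x^(r(E)-r(A)) * y^(|A|-r(A)).
G has 4 vertices, 4 edges. r(E) = 3.
Enumerate all 2^4 = 16 subsets.
Count subsets with r(E)-r(A)=1 and |A|-r(A)=0: 6.

6


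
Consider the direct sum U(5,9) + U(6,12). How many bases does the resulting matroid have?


Bases of a direct sum M1 + M2: |B| = |B(M1)| * |B(M2)|.
|B(U(5,9))| = C(9,5) = 126.
|B(U(6,12))| = C(12,6) = 924.
Total bases = 126 * 924 = 116424.

116424


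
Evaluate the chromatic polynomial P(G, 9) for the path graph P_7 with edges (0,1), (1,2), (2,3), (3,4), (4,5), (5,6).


P(P_7, k) = k * (k-1)^(6).
P(9) = 9 * 8^6 = 9 * 262144 = 2359296.

2359296


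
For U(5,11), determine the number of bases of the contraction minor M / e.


Contracting e from U(5,11) gives U(4,10).
Bases of U(4,10) = C(10,4) = 10! / (4! * 6!) = 210.

210


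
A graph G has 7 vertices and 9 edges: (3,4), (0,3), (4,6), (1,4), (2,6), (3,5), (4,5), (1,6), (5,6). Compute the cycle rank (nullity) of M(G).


Cycle rank (nullity) = |E| - r(M) = |E| - (|V| - c).
|E| = 9, |V| = 7, c = 1.
Nullity = 9 - (7 - 1) = 9 - 6 = 3.

3


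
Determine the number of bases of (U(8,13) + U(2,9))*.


(M1+M2)* = M1* + M2*.
M1* = U(5,13), bases: C(13,5) = 1287.
M2* = U(7,9), bases: C(9,7) = 36.
|B(M*)| = 1287 * 36 = 46332.

46332


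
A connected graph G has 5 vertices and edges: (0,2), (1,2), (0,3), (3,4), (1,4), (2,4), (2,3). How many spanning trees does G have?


By Kirchhoff's matrix tree theorem, the number of spanning trees equals
the determinant of any cofactor of the Laplacian matrix L.
G has 5 vertices and 7 edges.
Computing the (4 x 4) cofactor determinant gives 21.

21


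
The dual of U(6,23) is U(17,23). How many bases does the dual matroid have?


The dual of U(r,n) is U(n-r, n) = U(17,23).
Bases of U(17,23) are all (17)-element subsets.
|B(M*)| = C(23,17) = 100947.

100947


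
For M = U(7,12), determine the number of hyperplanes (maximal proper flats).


Hyperplanes of U(7,12) are flats of rank 6.
In a uniform matroid, these are exactly the (6)-element subsets.
Count = (12 choose 6) = 924.

924


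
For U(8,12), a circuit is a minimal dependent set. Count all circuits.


In U(8,12), circuits are the (9)-element subsets.
Any set of 9 elements is dependent, and removing any one element gives
an independent set of size 8, so it is a minimal dependent set.
Number of circuits = C(12,9) = 12! / (9! * 3!) = 220.

220


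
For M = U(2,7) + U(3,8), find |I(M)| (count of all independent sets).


For a direct sum, |I(M1+M2)| = |I(M1)| * |I(M2)|.
|I(U(2,7))| = sum C(7,k) for k=0..2 = 29.
|I(U(3,8))| = sum C(8,k) for k=0..3 = 93.
Total = 29 * 93 = 2697.

2697


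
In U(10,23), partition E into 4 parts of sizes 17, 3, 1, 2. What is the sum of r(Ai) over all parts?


r(Ai) = min(|Ai|, 10) for each part.
Sum = min(17,10) + min(3,10) + min(1,10) + min(2,10)
    = 10 + 3 + 1 + 2
    = 16.

16


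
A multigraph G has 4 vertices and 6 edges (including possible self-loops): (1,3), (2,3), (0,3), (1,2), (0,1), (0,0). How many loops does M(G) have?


In a graphic matroid, a loop is a self-loop edge (u,u) with rank 0.
Examining all 6 edges for self-loops...
Self-loops found: (0,0)
Number of loops = 1.

1


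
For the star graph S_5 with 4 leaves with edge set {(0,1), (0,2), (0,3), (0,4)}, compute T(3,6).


A star on 5 vertices is a tree with 4 edges.
T(x,y) = x^(4) for any tree.
T(3,6) = 3^4 = 81.

81


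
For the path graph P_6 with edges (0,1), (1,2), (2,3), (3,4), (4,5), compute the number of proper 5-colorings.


P(P_6, k) = k * (k-1)^(5).
P(5) = 5 * 4^5 = 5 * 1024 = 5120.

5120


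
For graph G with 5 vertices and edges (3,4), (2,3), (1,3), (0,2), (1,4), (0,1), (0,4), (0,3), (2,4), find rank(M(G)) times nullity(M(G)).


r(M) = |V| - c = 5 - 1 = 4.
nullity = |E| - r(M) = 9 - 4 = 5.
Product = 4 * 5 = 20.

20


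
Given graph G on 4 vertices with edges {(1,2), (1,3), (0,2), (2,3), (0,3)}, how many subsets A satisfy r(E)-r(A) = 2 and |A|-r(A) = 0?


R(x,y) = sum over A in 2^E of x^(r(E)-r(A)) * y^(|A|-r(A)).
G has 4 vertices, 5 edges. r(E) = 3.
Enumerate all 2^5 = 32 subsets.
Count subsets with r(E)-r(A)=2 and |A|-r(A)=0: 5.

5


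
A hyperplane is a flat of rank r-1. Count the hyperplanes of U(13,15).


Hyperplanes of U(13,15) are flats of rank 12.
In a uniform matroid, these are exactly the (12)-element subsets.
Count = (15 choose 12) = 455.

455


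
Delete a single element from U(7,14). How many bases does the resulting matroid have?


Deleting e from U(7,14) gives U(7,13) since n > r.
Bases of U(7,13) = C(13,7) = 13! / (7! * 6!) = 1716.

1716


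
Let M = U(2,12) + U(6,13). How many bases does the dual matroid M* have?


(M1+M2)* = M1* + M2*.
M1* = U(10,12), bases: C(12,10) = 66.
M2* = U(7,13), bases: C(13,7) = 1716.
|B(M*)| = 66 * 1716 = 113256.

113256
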